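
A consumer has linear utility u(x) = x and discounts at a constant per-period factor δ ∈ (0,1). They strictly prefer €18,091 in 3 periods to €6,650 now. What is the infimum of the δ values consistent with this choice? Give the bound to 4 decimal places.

The preference means 6650 < δ^3·18091.
Dividing by 18091: δ^3 > 0.36759. Both sides are positive, so the cube root keeps the direction.
δ > 0.36759^(1/3) = 0.7163.

δ > 0.7163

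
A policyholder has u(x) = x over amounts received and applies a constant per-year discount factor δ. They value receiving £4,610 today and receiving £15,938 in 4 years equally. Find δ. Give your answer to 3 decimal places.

δ ≈ 0.733

Indifference means u(4610) = δ^4 · u(15938), so δ^4 = u(4610)/u(15938).
With u(x) = x: δ^4 = 4610/15938 = 0.28925.
So δ = 0.28925^(1/4) ≈ 0.733.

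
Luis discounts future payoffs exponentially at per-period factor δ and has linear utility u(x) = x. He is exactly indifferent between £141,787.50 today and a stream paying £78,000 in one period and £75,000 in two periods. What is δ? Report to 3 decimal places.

Present value of the stream is 78000·δ + 75000·δ². Indifference gives 78000δ + 75000δ² = 141787.50.
So 75000δ² + 78000δ − 141787.50 = 0.
By the quadratic formula (taking the positive root), δ = (−78000 + √48620250000.00) / 150000 ≈ 0.950.

δ ≈ 0.950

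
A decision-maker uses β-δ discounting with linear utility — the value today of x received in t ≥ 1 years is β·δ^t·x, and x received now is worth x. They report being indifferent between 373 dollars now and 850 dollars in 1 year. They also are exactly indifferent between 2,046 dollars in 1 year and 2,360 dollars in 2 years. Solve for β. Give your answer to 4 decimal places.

β ≈ 0.5062

From the later pair, β·δ^1·2046 = β·δ^2·2360; dividing through, δ = 2046/2360 = 0.86695.
Substituting δ into 373 = β·δ·850: β = 373/(736.907) ≈ 0.5062.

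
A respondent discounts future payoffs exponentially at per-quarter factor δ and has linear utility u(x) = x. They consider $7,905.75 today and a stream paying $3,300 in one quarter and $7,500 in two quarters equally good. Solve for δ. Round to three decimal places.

δ ≈ 0.830

Equating present values: 7905.75 = 3300δ + 7500δ².
So 7500δ² + 3300δ − 7905.75 = 0.
δ = (−3300 + √(3300² + 4·7500·7905.75)) / (2·7500) = (−3300 + √248062500.00) / 15000 ≈ 0.830.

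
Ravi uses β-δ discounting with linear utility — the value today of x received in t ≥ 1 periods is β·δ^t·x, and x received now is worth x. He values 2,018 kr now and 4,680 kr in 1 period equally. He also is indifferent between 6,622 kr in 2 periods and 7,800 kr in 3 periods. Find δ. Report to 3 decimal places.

δ ≈ 0.849

Both payoffs in the second observation are in the future, so β drops out: δ^2·6622 = δ^3·7800 ⇒ δ = 6622/7800 = 0.84897.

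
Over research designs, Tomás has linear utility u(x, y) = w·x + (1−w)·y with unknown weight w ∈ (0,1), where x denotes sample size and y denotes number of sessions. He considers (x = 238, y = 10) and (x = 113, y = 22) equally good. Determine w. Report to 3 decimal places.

w = 0.088

Indifference: w·238 + (1−w)·10 = w·113 + (1−w)·22.
Collecting terms: w·125 = (1−w)·12.
Hence w = 12/(125+12) = 12/137 = 0.088.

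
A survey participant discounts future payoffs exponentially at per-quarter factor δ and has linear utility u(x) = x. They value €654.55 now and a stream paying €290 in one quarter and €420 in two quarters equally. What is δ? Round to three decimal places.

Equating present values: 654.55 = 290δ + 420δ².
So 420δ² + 290δ − 654.55 = 0.
The positive root is δ = [−290 + √(290² + 4·420·654.55)] / (2·420) = (−290 + 1088.000)/840 ≈ 0.950.

δ ≈ 0.950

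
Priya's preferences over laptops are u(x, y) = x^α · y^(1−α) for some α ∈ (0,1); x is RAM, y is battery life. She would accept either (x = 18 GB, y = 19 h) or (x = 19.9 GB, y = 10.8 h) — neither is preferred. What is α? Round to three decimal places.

α ≈ 0.849

Set the two utilities equal: 18^α·19^(1−α) = 19.9^α·10.8^(1−α).
(18/19.9)^α = (10.8/19)^(1−α); take logs: α·ln(18/19.9) = (1−α)·ln(10.8/19), i.e. α·-0.100348 = (1−α)·-0.564893.
Thus α·(-0.665241) = -0.564893, so α = -0.564893/-0.665241 ≈ 0.849.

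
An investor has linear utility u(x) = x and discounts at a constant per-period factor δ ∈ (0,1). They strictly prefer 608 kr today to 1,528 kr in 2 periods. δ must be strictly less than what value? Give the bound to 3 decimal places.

δ < 0.631

Comparing present values: 608 > δ^2·1528.
So δ^2 < 608/1528 = 0.39791; taking the square root of both positive sides preserves the inequality.
δ < 0.39791^(1/2) = 0.631.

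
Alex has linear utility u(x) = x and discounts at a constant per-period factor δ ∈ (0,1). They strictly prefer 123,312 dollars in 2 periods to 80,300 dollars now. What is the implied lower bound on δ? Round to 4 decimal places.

δ > 0.8070

The preference means 80300 < δ^2·123312.
So δ^2 > 80300/123312 = 0.65119; taking the square root of both positive sides preserves the inequality.
δ > (80300/123312)^(1/2) ≈ 0.8070.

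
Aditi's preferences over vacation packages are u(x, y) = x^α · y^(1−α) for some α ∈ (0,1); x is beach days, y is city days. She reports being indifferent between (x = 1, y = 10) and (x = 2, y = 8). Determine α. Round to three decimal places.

α ≈ 0.244

Indifference: 1^α · 10^(1−α) = 2^α · 8^(1−α).
(1/2)^α = (8/10)^(1−α); take logs: α·ln(1/2) = (1−α)·ln(8/10), i.e. α·-0.693147 = (1−α)·-0.223144.
With A = -0.693147 and B = -0.223144: α·A = (1−α)·B, so α = B/(A+B) = -0.223144/-0.916291 ≈ 0.244.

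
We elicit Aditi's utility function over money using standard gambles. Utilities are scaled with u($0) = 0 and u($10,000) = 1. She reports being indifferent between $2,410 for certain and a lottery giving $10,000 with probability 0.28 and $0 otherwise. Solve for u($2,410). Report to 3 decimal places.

By the standard-gamble method, u($2,410) is just the indifference probability on the best outcome: 0.28.

0.280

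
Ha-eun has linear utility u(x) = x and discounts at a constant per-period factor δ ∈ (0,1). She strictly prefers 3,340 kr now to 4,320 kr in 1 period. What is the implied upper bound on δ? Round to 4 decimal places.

δ < 0.7731

The preference means 3340 > δ·4320.
Dividing through by 4320 gives δ < 0.77315.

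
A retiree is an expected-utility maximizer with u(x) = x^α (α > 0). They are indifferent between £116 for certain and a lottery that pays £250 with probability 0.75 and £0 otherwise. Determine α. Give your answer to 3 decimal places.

Since u(0) = 0, the lottery's EU is 0.75·250^α.
Indifference: 116^α = 0.75·250^α, so (116/250)^α = 0.75.
Taking logs: α·ln(116/250) = ln(0.75), so α = -0.287682 / -0.767871 ≈ 0.375.

α ≈ 0.375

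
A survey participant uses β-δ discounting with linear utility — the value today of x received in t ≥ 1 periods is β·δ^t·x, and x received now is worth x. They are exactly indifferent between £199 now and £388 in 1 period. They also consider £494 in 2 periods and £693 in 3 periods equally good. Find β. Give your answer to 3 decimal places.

The second indifference involves only future payoffs, so β cancels: β·δ^2·494 = β·δ^3·693, giving δ = 494/693 = 0.71284.
Now use the now-vs-future pair: 199 = β·δ·388 gives β = 199/(0.71284·388) ≈ 0.719.

β ≈ 0.719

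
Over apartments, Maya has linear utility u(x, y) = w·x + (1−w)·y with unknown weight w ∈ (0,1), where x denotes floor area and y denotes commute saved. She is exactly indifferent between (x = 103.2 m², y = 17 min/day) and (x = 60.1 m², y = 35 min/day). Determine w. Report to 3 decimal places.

Indifference: w·103.2 + (1−w)·17 = w·60.1 + (1−w)·35.
Collecting terms: w·43.1 = (1−w)·18.
Hence w = 18/(43.1+18) = 18/61.1 = 0.295.

w = 0.295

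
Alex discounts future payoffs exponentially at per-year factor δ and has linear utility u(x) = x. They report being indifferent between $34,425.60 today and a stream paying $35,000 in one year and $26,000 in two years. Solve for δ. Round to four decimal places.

δ ≈ 0.6600

Equating present values: 34425.60 = 35000δ + 26000δ².
So 26000δ² + 35000δ − 34425.60 = 0.
δ = (−35000 + √(35000² + 4·26000·34425.60)) / (2·26000) = (−35000 + √4805262400.00) / 52000 ≈ 0.6600.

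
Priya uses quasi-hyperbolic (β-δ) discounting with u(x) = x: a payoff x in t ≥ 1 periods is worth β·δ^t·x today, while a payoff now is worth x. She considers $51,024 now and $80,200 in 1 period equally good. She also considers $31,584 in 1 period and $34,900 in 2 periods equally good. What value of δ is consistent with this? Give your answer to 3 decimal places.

δ ≈ 0.905

From the later pair, β·δ^1·31584 = β·δ^2·34900; dividing through, δ = 31584/34900 = 0.90499.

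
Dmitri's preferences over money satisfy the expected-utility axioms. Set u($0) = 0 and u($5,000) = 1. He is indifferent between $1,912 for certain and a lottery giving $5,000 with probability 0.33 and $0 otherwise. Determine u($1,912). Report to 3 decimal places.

By the standard-gamble method, u($1,912) is just the indifference probability on the best outcome: 0.33.

0.330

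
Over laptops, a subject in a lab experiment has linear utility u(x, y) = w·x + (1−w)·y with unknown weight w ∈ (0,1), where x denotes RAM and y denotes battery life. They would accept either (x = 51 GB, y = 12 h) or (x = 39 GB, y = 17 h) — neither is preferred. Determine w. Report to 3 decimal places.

w = 0.294

u(51,12) = u(39,17) means w·51 + (1−w)·12 = w·39 + (1−w)·17.
w·(51−39) = (1−w)·(17−12), i.e. w·12 = (1−w)·5.
Hence w = 5/(12+5) = 5/17 = 0.294.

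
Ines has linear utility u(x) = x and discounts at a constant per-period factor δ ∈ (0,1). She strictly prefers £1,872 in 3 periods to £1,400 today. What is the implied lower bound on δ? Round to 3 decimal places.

Under u(x) = x this choice says 1400 < δ^3·1872.
Hence δ^3 > 1400/1872 = 0.74786, and x ↦ x^(1/3) is increasing on (0,∞).
δ > (1400/1872)^(1/3) ≈ 0.908.

δ > 0.908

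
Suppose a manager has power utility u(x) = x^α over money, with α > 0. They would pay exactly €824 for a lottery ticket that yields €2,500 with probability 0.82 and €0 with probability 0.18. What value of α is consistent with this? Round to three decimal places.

The lottery's expected utility is 0.82·u(2500) + 0.18·u(0) = 0.82·2500^α (since u(0) = 0 for α > 0).
Indifference: 824^α = 0.82·2500^α, so (824/2500)^α = 0.82.
Take logs: α = ln 0.82 / ln(824/2500) ≈ 0.17880.

α ≈ 0.179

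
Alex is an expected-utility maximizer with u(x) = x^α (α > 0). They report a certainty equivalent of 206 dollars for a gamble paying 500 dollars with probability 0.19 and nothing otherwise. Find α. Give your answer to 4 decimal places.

α ≈ 1.8729

EU(lottery) = 0.19·500^α + 0.81·0 = 0.19·500^α.
Setting u(206) equal to that: 206^α = 0.19·500^α ⇒ (206/500)^α = 0.19.
α = ln(0.19) / ln(206/500) = -1.6607312/-0.8867319 ≈ 1.8729.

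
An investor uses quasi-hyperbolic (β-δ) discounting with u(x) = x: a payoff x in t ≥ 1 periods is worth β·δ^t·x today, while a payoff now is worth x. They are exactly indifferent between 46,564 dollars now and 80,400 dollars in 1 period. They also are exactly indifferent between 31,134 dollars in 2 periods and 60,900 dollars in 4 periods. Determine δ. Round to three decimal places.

δ ≈ 0.715

From the later pair, β·δ^2·31134 = β·δ^4·60900; dividing through, δ^2 = 31134/60900 = 0.51123, so δ = 0.71500.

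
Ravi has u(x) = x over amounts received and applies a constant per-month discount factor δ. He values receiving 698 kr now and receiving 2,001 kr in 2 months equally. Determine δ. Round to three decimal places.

The payoff in 2 months is discounted by δ^2, so u(698) = δ^2·u(2001) and δ^2 = u(698)/u(2001).
With u(x) = x: δ^2 = 698/2001 = 0.34883.
So δ = 0.34883^(1/2) ≈ 0.591.

δ ≈ 0.591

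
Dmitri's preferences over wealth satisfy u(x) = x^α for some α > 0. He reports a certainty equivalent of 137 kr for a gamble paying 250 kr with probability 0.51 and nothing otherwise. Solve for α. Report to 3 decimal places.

α ≈ 1.119

EU(lottery) = 0.51·250^α + 0.49·0 = 0.51·250^α.
Setting u(137) equal to that: 137^α = 0.51·250^α ⇒ (137/250)^α = 0.51.
α = ln(0.51) / ln(137/250) = -0.673345/-0.601480 ≈ 1.119.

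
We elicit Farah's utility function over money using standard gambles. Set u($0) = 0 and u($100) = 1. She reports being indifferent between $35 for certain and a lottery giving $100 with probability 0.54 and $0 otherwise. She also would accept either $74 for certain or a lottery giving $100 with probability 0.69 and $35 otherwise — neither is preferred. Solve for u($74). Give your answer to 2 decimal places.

The first gamble pins u($35): it must equal 0.54·1 + 0.46·0 = 0.54.
Chaining: u($74) = 0.69·1.00 + 0.31·0.54 = 0.8574.

0.86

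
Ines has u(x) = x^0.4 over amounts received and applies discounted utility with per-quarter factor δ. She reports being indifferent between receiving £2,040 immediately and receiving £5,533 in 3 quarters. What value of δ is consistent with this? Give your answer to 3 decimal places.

Equating discounted utilities: u(2040) = δ^3·u(5533) ⇒ δ^3 = u(2040)/u(5533).
Since u(x) = x^0.4, δ^3 = (2040/5533)^0.4 = 0.36870^0.4 = 0.67092.
Taking the cube root: δ = 0.67092^(1/3) ≈ 0.875.

δ ≈ 0.875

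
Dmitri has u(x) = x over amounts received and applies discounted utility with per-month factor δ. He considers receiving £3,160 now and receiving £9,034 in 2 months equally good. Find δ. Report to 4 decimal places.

The payoff in 2 months is discounted by δ^2, so u(3160) = δ^2·u(9034) and δ^2 = u(3160)/u(9034).
With u(x) = x: δ^2 = 3160/9034 = 0.34979.
Taking the square root: δ = 0.34979^(1/2) ≈ 0.5914.

δ ≈ 0.5914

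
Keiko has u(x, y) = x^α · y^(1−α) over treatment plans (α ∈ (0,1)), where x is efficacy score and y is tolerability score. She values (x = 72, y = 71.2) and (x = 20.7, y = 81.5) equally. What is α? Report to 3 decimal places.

Set the two utilities equal: 72^α·71.2^(1−α) = 20.7^α·81.5^(1−α).
Taking logs: α·ln 72 + (1−α)·ln 71.2 = α·ln 20.7 + (1−α)·ln 81.5, i.e. α·1.246532 = (1−α)·0.135110.
With A = 1.246532 and B = 0.135110: α·A = (1−α)·B, so α = B/(A+B) = 0.135110/1.381642 ≈ 0.098.

α ≈ 0.098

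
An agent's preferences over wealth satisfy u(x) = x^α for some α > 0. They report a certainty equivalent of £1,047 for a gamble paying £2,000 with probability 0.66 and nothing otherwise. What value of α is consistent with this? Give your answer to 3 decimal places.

α ≈ 0.642

Since u(0) = 0, the lottery's EU is 0.66·2000^α.
Equating: 1047^α = 0.66·2000^α, i.e. 0.5235^α = 0.66.
Taking logs: α·ln(1047/2000) = ln(0.66), so α = -0.415515 / -0.647218 ≈ 0.642.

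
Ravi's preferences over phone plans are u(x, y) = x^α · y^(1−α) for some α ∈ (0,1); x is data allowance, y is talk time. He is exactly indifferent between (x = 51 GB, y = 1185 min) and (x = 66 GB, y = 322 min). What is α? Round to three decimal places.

The Cobb–Douglas utilities coincide, so 51^α·1185^(1−α) = 66^α·322^(1−α).
Rearrange to (51/66)^α = (322/1185)^(1−α) and take logs: α·-0.257829 = (1−α)·-1.302947.
So α/(1−α) = (-1.302947)/(-0.257829) = 5.053532, and α = 5.053532/6.053532 ≈ 0.835.

α ≈ 0.835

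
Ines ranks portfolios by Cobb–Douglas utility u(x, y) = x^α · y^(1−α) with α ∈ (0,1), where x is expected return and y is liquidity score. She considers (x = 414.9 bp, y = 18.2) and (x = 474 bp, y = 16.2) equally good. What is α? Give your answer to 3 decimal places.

Set the two utilities equal: 414.9^α·18.2^(1−α) = 474^α·16.2^(1−α).
Taking logs: α·ln 414.9 + (1−α)·ln 18.2 = α·ln 474 + (1−α)·ln 16.2, i.e. α·-0.133170 = (1−α)·-0.116410.
Thus α·(-0.249580) = -0.116410, so α = -0.116410/-0.249580 ≈ 0.466.

α ≈ 0.466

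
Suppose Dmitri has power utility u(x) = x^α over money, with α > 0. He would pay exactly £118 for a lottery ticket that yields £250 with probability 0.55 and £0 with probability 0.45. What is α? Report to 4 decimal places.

EU(lottery) = 0.55·250^α + 0.45·0 = 0.55·250^α.
Indifference: 118^α = 0.55·250^α, so (118/250)^α = 0.55.
α = ln(0.55) / ln(118/250) = -0.5978370/-0.7507763 ≈ 0.7963.

α ≈ 0.7963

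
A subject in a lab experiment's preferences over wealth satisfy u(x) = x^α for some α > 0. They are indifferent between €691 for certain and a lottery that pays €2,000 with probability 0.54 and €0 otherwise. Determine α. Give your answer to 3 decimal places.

Since u(0) = 0, the lottery's EU is 0.54·2000^α.
Setting u(691) equal to that: 691^α = 0.54·2000^α ⇒ (691/2000)^α = 0.54.
α = ln(0.54) / ln(691/2000) = -0.616186/-1.062763 ≈ 0.580.

α ≈ 0.580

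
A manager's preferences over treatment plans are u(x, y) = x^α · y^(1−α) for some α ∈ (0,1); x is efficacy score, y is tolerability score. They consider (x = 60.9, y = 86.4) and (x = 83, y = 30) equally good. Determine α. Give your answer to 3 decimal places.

α ≈ 0.774

Set the two utilities equal: 60.9^α·86.4^(1−α) = 83^α·30^(1−α).
Rearrange to (60.9/83)^α = (30/86.4)^(1−α) and take logs: α·-0.309607 = (1−α)·-1.057790.
With A = -0.309607 and B = -1.057790: α·A = (1−α)·B, so α = B/(A+B) = -1.057790/-1.367397 ≈ 0.774.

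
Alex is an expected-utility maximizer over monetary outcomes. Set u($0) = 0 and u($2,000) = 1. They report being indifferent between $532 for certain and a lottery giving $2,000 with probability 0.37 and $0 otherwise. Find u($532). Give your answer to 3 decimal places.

0.370

The indifference gives u($532) = 0.37·u($2,000) + 0.63·u($0) = 0.37·1 + 0.63·0 = 0.37.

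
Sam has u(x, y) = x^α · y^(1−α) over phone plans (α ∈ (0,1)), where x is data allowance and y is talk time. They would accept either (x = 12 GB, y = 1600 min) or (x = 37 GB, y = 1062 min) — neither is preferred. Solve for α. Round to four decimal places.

Set the two utilities equal: 12^α·1600^(1−α) = 37^α·1062^(1−α).
Rearrange to (12/37)^α = (1062/1600)^(1−α) and take logs: α·-1.1260113 = (1−α)·-0.4098497.
With A = -1.1260113 and B = -0.4098497: α·A = (1−α)·B, so α = B/(A+B) = -0.4098497/-1.5358610 ≈ 0.2669.

α ≈ 0.2669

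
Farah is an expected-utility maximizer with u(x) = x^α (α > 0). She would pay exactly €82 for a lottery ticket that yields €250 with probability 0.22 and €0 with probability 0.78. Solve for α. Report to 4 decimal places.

Since u(0) = 0, the lottery's EU is 0.22·250^α.
Indifference: 82^α = 0.22·250^α, so (82/250)^α = 0.22.
Take logs: α = ln 0.22 / ln(82/250) ≈ 1.358277.

α ≈ 1.3583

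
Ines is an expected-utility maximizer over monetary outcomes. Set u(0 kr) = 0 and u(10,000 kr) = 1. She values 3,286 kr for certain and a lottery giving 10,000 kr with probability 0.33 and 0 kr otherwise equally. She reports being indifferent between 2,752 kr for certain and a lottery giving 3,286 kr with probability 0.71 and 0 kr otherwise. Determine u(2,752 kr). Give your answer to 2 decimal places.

0.23

First, u(3,286 kr) = 0.33·u(10,000 kr) + 0.67·u(0 kr) = 0.33.
The second indifference gives u(2,752 kr) = 0.71·u(3,286 kr) + 0.29·u(0 kr) = 0.71·0.33 + 0.29·0.00 = 0.2343.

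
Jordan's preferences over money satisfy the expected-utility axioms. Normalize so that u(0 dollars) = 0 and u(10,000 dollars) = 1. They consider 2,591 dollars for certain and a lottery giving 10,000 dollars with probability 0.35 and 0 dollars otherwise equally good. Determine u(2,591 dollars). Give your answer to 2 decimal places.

0.35

u(2,591 dollars) equals the lottery's expected utility: 0.35·1 + 0.65·0 = 0.35.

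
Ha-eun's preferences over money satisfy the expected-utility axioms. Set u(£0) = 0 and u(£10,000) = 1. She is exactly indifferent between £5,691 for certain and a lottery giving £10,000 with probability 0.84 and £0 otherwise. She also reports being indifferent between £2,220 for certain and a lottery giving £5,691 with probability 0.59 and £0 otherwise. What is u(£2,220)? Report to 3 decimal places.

0.496

The first gamble pins u(£5,691): it must equal 0.84·1 + 0.16·0 = 0.84.
Chaining: u(£2,220) = 0.59·0.84 + 0.41·0.00 = 0.4956.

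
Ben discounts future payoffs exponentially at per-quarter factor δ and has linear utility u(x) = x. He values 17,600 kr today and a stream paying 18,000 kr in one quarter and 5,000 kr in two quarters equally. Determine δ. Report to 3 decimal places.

δ ≈ 0.800

Present value of the stream is 18000·δ + 5000·δ². Indifference gives 18000δ + 5000δ² = 17600.
Rearranged: 5000δ² + 18000δ − 17600 = 0.
The positive root is δ = [−18000 + √(18000² + 4·5000·17600)] / (2·5000) = (−18000 + 26000.000)/10000 ≈ 0.800.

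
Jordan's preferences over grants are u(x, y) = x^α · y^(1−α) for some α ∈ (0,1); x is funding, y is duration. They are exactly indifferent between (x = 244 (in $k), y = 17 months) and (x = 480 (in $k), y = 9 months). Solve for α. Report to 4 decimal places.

α ≈ 0.4845

The Cobb–Douglas utilities coincide, so 244^α·17^(1−α) = 480^α·9^(1−α).
Rearrange to (244/480)^α = (9/17)^(1−α) and take logs: α·-0.6766179 = (1−α)·-0.6359888.
With A = -0.6766179 and B = -0.6359888: α·A = (1−α)·B, so α = B/(A+B) = -0.6359888/-1.3126067 ≈ 0.4845.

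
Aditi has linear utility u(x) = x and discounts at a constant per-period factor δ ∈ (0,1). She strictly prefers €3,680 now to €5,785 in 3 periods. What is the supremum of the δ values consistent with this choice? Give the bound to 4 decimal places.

The preference means 3680 > δ^3·5785.
Hence δ^3 < 3680/5785 = 0.63613, and x ↦ x^(1/3) is increasing on (0,∞).
δ < 0.63613^(1/3) = 0.8600.

δ < 0.8600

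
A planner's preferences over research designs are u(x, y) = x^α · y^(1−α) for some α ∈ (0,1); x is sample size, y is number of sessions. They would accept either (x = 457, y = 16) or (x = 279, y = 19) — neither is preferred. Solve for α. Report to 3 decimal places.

α ≈ 0.258

The Cobb–Douglas utilities coincide, so 457^α·16^(1−α) = 279^α·19^(1−α).
(457/279)^α = (19/16)^(1−α); take logs: α·ln(457/279) = (1−α)·ln(19/16), i.e. α·0.493472 = (1−α)·0.171850.
With A = 0.493472 and B = 0.171850: α·A = (1−α)·B, so α = B/(A+B) = 0.171850/0.665322 ≈ 0.258.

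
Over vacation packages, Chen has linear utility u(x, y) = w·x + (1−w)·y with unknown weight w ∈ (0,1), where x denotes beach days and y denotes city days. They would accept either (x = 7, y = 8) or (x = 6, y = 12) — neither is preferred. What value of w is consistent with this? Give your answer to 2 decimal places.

Indifference: w·7 + (1−w)·8 = w·6 + (1−w)·12.
w·(7−6) = (1−w)·(12−8), i.e. w·1 = (1−w)·4.
The marginal rate of substitution is 4/1, so w = 4/(1+4) = 0.80.

w = 0.80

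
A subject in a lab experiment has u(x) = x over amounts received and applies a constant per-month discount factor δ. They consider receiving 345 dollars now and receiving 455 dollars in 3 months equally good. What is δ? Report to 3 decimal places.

Indifference means u(345) = δ^3 · u(455), so δ^3 = u(345)/u(455).
With u(x) = x: δ^3 = 345/455 = 0.75824.
Hence δ = (0.75824)^(1/3) = 0.91188.

δ ≈ 0.912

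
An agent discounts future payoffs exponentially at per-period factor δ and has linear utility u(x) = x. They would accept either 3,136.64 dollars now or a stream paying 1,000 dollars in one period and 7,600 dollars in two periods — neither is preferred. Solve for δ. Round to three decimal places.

Present value of the stream is 1000·δ + 7600·δ². Indifference gives 1000δ + 7600δ² = 3136.64.
So 7600δ² + 1000δ − 3136.64 = 0.
By the quadratic formula (taking the positive root), δ = (−1000 + √96353856.00) / 15200 ≈ 0.580.

δ ≈ 0.580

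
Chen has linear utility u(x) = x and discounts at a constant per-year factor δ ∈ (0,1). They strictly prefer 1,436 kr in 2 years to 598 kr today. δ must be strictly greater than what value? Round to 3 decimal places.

Under u(x) = x this choice says 598 < δ^2·1436.
So δ^2 > 598/1436 = 0.41643; taking the square root of both positive sides preserves the inequality.
δ > (598/1436)^(1/2) ≈ 0.645.

δ > 0.645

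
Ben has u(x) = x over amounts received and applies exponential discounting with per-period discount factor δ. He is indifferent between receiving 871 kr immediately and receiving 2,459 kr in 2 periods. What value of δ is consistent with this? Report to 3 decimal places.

δ ≈ 0.595

Equating discounted utilities: u(871) = δ^2·u(2459) ⇒ δ^2 = u(871)/u(2459).
With u(x) = x: δ^2 = 871/2459 = 0.35421.
Hence δ = (0.35421)^(1/2) = 0.59515.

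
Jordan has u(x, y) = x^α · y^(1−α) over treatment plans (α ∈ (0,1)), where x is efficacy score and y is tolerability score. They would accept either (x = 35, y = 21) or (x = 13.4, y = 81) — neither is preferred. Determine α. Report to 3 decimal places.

The Cobb–Douglas utilities coincide, so 35^α·21^(1−α) = 13.4^α·81^(1−α).
Rearrange to (35/13.4)^α = (81/21)^(1−α) and take logs: α·0.960093 = (1−α)·1.349927.
With A = 0.960093 and B = 1.349927: α·A = (1−α)·B, so α = B/(A+B) = 1.349927/2.310020 ≈ 0.584.

α ≈ 0.584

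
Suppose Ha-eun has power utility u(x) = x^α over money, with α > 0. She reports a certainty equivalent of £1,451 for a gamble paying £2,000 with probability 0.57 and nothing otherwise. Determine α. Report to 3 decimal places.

α ≈ 1.752

EU(lottery) = 0.57·2000^α + 0.43·0 = 0.57·2000^α.
Indifference: 1451^α = 0.57·2000^α, so (1451/2000)^α = 0.57.
α = ln(0.57) / ln(1451/2000) = -0.562119/-0.320894 ≈ 1.752.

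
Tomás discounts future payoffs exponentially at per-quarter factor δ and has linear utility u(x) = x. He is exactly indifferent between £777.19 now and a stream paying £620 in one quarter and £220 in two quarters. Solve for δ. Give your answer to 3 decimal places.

δ ≈ 0.940

Present value of the stream is 620·δ + 220·δ². Indifference gives 620δ + 220δ² = 777.19.
So 220δ² + 620δ − 777.19 = 0.
The positive root is δ = [−620 + √(620² + 4·220·777.19)] / (2·220) = (−620 + 1033.599)/440 ≈ 0.940.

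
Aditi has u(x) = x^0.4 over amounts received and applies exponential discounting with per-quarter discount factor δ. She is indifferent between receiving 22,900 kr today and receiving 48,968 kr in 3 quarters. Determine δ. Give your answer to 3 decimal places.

δ ≈ 0.904

Equating discounted utilities: u(22900) = δ^3·u(48968) ⇒ δ^3 = u(22900)/u(48968).
With u(x) = x^0.4: δ^3 = 22900^0.4/48968^0.4 = (22900/48968)^0.4 = 0.73785.
So δ = 0.73785^(1/3) ≈ 0.904.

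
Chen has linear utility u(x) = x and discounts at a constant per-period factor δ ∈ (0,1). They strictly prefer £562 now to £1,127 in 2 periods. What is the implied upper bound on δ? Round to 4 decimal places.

Comparing present values: 562 > δ^2·1127.
Hence δ^2 < 562/1127 = 0.49867, and x ↦ x^(1/2) is increasing on (0,∞).
δ < (562/1127)^(1/2) ≈ 0.7062.

δ < 0.7062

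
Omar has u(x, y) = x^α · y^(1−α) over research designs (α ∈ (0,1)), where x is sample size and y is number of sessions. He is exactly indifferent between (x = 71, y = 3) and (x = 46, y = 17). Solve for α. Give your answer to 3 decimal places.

α ≈ 0.800

Set the two utilities equal: 71^α·3^(1−α) = 46^α·17^(1−α).
Rearrange to (71/46)^α = (17/3)^(1−α) and take logs: α·0.434038 = (1−α)·1.734601.
So α/(1−α) = (1.734601)/(0.434038) = 3.996427, and α = 3.996427/4.996427 ≈ 0.800.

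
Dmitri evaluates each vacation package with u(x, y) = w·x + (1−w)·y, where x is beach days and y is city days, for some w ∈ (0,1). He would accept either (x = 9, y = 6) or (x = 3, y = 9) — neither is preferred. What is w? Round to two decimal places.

w = 0.33

u(9,6) = u(3,9) means w·9 + (1−w)·6 = w·3 + (1−w)·9.
Rearranging, 6·w − 3·(1−w) = 0.
So w/(1−w) = 3/6 = 0.5000, giving w = 3/(6+3) = 0.33.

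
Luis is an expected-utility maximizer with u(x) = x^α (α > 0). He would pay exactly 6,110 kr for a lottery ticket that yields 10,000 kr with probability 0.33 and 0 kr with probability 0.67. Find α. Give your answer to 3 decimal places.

α ≈ 2.250

The lottery's expected utility is 0.33·u(10000) + 0.67·u(0) = 0.33·10000^α (since u(0) = 0 for α > 0).
Setting u(6110) equal to that: 6110^α = 0.33·10000^α ⇒ (6110/10000)^α = 0.33.
Take logs: α = ln 0.33 / ln(6110/10000) ≈ 2.25037.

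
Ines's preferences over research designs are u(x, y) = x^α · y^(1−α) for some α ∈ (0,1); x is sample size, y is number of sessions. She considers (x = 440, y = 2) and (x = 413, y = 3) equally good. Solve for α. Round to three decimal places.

α ≈ 0.865

Indifference: 440^α · 2^(1−α) = 413^α · 3^(1−α).
Taking logs: α·ln 440 + (1−α)·ln 2 = α·ln 413 + (1−α)·ln 3, i.e. α·0.063327 = (1−α)·0.405465.
So α/(1−α) = (0.405465)/(0.063327) = 6.402719, and α = 6.402719/7.402719 ≈ 0.865.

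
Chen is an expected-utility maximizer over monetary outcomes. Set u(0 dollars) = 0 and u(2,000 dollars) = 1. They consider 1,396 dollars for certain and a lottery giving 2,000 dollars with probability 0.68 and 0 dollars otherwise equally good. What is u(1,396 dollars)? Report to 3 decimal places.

The indifference gives u(1,396 dollars) = 0.68·u(2,000 dollars) + 0.32·u(0 dollars) = 0.68·1 + 0.32·0 = 0.68.

0.680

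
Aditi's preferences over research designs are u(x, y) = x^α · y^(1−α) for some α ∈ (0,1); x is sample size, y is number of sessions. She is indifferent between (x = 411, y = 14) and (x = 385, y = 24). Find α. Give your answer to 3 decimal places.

α ≈ 0.892

The Cobb–Douglas utilities coincide, so 411^α·14^(1−α) = 385^α·24^(1−α).
Taking logs: α·ln 411 + (1−α)·ln 14 = α·ln 385 + (1−α)·ln 24, i.e. α·0.065350 = (1−α)·0.538997.
So α/(1−α) = (0.538997)/(0.065350) = 8.247850, and α = 8.247850/9.247850 ≈ 0.892.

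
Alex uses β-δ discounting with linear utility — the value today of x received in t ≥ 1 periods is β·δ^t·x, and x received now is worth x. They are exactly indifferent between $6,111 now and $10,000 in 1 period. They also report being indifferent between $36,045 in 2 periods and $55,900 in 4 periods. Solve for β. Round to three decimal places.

β ≈ 0.761

From the later pair, β·δ^2·36045 = β·δ^4·55900; dividing through, δ^2 = 36045/55900 = 0.64481, so δ = 0.80300.
The first indifference: 6111 = β·δ·10000, so β = 6111/(δ·10000) = 6111/(0.80300·10000) ≈ 0.761.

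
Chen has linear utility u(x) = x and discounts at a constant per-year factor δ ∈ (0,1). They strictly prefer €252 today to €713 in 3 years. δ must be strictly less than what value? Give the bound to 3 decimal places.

δ < 0.707

Under u(x) = x this choice says 252 > δ^3·713.
Hence δ^3 < 252/713 = 0.35344, and x ↦ x^(1/3) is increasing on (0,∞).
δ < (252/713)^(1/3) ≈ 0.707.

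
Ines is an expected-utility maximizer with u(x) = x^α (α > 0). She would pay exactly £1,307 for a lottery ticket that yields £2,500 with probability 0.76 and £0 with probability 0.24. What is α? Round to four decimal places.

EU(lottery) = 0.76·2500^α + 0.24·0 = 0.76·2500^α.
Indifference: 1307^α = 0.76·2500^α, so (1307/2500)^α = 0.76.
α = ln(0.76) / ln(1307/2500) = -0.2744368/-0.6485563 ≈ 0.4232.

α ≈ 0.4232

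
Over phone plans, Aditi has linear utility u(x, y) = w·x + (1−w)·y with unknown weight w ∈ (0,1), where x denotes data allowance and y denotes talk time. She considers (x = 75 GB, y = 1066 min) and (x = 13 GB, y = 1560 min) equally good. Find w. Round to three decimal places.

Indifference: w·75 + (1−w)·1066 = w·13 + (1−w)·1560.
Rearranging, 62·w − 494·(1−w) = 0.
The marginal rate of substitution is 494/62, so w = 494/(62+494) = 0.888.

w = 0.888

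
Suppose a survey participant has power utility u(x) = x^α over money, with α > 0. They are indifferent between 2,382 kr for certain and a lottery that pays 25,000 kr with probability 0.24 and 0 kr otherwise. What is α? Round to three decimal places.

EU(lottery) = 0.24·25000^α + 0.76·0 = 0.24·25000^α.
Indifference: 2382^α = 0.24·25000^α, so (2382/25000)^α = 0.24.
α = ln(0.24) / ln(2382/25000) = -1.427116/-2.350935 ≈ 0.607.

α ≈ 0.607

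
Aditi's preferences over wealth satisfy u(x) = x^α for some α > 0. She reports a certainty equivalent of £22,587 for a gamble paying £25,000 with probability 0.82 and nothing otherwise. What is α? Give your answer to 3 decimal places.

EU(lottery) = 0.82·25000^α + 0.18·0 = 0.82·25000^α.
Setting u(22587) equal to that: 22587^α = 0.82·25000^α ⇒ (22587/25000)^α = 0.82.
Take logs: α = ln 0.82 / ln(22587/25000) ≈ 1.95516.

α ≈ 1.955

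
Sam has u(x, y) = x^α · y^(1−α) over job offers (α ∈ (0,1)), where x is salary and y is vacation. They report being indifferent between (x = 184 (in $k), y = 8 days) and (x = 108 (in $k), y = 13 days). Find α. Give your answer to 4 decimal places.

α ≈ 0.4768

The Cobb–Douglas utilities coincide, so 184^α·8^(1−α) = 108^α·13^(1−α).
Taking logs: α·ln 184 + (1−α)·ln 8 = α·ln 108 + (1−α)·ln 13, i.e. α·0.5328045 = (1−α)·0.4855078.
So α/(1−α) = (0.4855078)/(0.5328045) = 0.9112307, and α = 0.9112307/1.9112307 ≈ 0.4768.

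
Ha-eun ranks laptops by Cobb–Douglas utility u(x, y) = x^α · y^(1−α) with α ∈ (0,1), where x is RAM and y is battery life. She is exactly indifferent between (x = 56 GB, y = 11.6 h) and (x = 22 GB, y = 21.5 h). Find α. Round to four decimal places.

Set the two utilities equal: 56^α·11.6^(1−α) = 22^α·21.5^(1−α).
Taking logs: α·ln 56 + (1−α)·ln 11.6 = α·ln 22 + (1−α)·ln 21.5, i.e. α·0.9343092 = (1−α)·0.6170478.
So α/(1−α) = (0.6170478)/(0.9343092) = 0.6604321, and α = 0.6604321/1.6604321 ≈ 0.3977.

α ≈ 0.3977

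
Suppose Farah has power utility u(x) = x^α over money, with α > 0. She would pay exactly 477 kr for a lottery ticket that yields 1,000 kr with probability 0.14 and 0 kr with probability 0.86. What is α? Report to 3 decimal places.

α ≈ 2.656

Since u(0) = 0, the lottery's EU is 0.14·1000^α.
Equating: 477^α = 0.14·1000^α, i.e. 0.4770^α = 0.14.
Take logs: α = ln 0.14 / ln(477/1000) ≈ 2.65605.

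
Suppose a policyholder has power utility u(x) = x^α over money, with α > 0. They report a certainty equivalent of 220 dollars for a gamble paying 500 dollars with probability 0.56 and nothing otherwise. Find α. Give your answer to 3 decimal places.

α ≈ 0.706

The lottery's expected utility is 0.56·u(500) + 0.44·u(0) = 0.56·500^α (since u(0) = 0 for α > 0).
Indifference: 220^α = 0.56·500^α, so (220/500)^α = 0.56.
α = ln(0.56) / ln(220/500) = -0.579818/-0.820981 ≈ 0.706.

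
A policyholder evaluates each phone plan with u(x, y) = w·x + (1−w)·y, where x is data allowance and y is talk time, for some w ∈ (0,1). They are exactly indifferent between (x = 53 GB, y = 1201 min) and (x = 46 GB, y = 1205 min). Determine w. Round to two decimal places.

w = 0.36

Indifference: w·53 + (1−w)·1201 = w·46 + (1−w)·1205.
Rearranging, 7·w − 4·(1−w) = 0.
The marginal rate of substitution is 4/7, so w = 4/(7+4) = 0.36.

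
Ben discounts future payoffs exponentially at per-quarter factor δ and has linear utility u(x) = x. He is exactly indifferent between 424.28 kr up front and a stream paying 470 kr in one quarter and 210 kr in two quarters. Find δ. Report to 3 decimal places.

The stream is worth 470δ + 210δ² today, so 470δ + 210δ² = 424.28.
Rearranged: 210δ² + 470δ − 424.28 = 0.
By the quadratic formula (taking the positive root), δ = (−470 + √577295.20) / 420 ≈ 0.690.

δ ≈ 0.690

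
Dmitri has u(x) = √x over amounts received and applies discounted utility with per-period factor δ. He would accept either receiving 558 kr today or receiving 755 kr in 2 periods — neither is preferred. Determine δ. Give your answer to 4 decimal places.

δ ≈ 0.9272

The payoff in 2 periods is discounted by δ^2, so u(558) = δ^2·u(755) and δ^2 = u(558)/u(755).
Since u(x) = √x, δ^2 = √(558/755) = 0.85969.
Taking the square root: δ = 0.85969^(1/2) ≈ 0.9272.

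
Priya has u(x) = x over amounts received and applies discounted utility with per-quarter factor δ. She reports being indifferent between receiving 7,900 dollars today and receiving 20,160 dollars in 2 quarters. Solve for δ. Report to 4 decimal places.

The payoff in 2 quarters is discounted by δ^2, so u(7900) = δ^2·u(20160) and δ^2 = u(7900)/u(20160).
With u(x) = x: δ^2 = 7900/20160 = 0.39187.
Hence δ = (0.39187)^(1/2) = 0.625991.

δ ≈ 0.6260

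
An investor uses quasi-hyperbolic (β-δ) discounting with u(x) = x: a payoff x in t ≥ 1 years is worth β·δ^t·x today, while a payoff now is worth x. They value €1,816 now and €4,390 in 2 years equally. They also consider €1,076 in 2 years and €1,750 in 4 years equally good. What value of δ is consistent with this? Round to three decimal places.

From the later pair, β·δ^2·1076 = β·δ^4·1750; dividing through, δ^2 = 1076/1750 = 0.61486, so δ = 0.78413.

δ ≈ 0.784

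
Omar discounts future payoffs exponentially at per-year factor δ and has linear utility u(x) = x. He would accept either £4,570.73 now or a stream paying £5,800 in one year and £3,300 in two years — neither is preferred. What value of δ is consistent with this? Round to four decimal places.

Equating present values: 4570.73 = 5800δ + 3300δ².
That is, 3300δ² + 5800δ − 4570.73 = 0, a quadratic in δ.
By the quadratic formula (taking the positive root), δ = (−5800 + √93973636.00) / 6600 ≈ 0.5900.

δ ≈ 0.5900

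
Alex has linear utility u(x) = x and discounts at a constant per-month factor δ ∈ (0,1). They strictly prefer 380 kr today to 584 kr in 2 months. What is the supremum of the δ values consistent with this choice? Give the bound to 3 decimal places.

δ < 0.807

The preference means 380 > δ^2·584.
Dividing by 584: δ^2 < 0.65068. Both sides are positive, so the square root keeps the direction.
δ < (380/584)^(1/2) ≈ 0.807.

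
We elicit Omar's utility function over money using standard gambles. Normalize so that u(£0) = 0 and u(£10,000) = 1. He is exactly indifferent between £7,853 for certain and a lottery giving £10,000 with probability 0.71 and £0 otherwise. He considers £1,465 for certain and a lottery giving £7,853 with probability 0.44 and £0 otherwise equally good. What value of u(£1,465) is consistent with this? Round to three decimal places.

0.312

First, u(£7,853) = 0.71·u(£10,000) + 0.29·u(£0) = 0.71.
Then u(£1,465) = 0.44·u(£7,853) + 0.56·u(£0) = 0.44·0.71 + 0.56·0.00 = 0.3124.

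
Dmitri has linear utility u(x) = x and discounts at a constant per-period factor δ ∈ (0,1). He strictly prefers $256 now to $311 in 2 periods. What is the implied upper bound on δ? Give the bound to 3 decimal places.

δ < 0.907

The preference means 256 > δ^2·311.
Dividing by 311: δ^2 < 0.82315. Both sides are positive, so the square root keeps the direction.
δ < (256/311)^(1/2) ≈ 0.907.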